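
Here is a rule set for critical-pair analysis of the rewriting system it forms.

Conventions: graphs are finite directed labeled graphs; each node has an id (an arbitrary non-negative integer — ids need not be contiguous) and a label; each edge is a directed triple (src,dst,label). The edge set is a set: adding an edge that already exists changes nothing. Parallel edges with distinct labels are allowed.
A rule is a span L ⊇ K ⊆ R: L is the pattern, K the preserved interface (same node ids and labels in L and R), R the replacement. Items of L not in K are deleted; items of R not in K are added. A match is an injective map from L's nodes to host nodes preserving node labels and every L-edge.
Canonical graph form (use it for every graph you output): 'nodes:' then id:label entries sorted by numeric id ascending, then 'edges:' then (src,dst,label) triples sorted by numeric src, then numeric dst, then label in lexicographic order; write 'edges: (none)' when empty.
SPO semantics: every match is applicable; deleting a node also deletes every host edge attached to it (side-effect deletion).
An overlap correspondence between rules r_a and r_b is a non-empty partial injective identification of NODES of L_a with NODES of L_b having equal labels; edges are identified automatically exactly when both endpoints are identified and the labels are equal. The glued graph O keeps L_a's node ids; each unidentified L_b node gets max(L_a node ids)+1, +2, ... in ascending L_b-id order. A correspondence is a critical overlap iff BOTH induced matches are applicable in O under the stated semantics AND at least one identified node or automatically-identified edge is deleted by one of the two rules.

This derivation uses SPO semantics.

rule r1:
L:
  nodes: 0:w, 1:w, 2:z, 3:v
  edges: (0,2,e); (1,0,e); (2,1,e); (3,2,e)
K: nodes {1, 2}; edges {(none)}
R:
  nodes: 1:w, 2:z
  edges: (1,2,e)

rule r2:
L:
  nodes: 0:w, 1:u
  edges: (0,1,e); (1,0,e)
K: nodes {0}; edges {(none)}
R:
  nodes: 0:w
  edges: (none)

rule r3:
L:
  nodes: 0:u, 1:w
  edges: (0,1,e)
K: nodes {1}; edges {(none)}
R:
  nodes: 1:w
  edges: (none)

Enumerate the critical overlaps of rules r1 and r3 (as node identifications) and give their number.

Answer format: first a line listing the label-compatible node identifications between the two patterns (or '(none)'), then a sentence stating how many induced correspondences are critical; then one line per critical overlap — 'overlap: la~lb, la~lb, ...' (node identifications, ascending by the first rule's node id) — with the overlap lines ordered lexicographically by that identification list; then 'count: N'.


label-compatible node identifications between L(r1) and L(r3): 0~1, 1~1
1 of the induced correspondences is a critical overlap of r1 and r3.
overlap: 0~1
count: 1


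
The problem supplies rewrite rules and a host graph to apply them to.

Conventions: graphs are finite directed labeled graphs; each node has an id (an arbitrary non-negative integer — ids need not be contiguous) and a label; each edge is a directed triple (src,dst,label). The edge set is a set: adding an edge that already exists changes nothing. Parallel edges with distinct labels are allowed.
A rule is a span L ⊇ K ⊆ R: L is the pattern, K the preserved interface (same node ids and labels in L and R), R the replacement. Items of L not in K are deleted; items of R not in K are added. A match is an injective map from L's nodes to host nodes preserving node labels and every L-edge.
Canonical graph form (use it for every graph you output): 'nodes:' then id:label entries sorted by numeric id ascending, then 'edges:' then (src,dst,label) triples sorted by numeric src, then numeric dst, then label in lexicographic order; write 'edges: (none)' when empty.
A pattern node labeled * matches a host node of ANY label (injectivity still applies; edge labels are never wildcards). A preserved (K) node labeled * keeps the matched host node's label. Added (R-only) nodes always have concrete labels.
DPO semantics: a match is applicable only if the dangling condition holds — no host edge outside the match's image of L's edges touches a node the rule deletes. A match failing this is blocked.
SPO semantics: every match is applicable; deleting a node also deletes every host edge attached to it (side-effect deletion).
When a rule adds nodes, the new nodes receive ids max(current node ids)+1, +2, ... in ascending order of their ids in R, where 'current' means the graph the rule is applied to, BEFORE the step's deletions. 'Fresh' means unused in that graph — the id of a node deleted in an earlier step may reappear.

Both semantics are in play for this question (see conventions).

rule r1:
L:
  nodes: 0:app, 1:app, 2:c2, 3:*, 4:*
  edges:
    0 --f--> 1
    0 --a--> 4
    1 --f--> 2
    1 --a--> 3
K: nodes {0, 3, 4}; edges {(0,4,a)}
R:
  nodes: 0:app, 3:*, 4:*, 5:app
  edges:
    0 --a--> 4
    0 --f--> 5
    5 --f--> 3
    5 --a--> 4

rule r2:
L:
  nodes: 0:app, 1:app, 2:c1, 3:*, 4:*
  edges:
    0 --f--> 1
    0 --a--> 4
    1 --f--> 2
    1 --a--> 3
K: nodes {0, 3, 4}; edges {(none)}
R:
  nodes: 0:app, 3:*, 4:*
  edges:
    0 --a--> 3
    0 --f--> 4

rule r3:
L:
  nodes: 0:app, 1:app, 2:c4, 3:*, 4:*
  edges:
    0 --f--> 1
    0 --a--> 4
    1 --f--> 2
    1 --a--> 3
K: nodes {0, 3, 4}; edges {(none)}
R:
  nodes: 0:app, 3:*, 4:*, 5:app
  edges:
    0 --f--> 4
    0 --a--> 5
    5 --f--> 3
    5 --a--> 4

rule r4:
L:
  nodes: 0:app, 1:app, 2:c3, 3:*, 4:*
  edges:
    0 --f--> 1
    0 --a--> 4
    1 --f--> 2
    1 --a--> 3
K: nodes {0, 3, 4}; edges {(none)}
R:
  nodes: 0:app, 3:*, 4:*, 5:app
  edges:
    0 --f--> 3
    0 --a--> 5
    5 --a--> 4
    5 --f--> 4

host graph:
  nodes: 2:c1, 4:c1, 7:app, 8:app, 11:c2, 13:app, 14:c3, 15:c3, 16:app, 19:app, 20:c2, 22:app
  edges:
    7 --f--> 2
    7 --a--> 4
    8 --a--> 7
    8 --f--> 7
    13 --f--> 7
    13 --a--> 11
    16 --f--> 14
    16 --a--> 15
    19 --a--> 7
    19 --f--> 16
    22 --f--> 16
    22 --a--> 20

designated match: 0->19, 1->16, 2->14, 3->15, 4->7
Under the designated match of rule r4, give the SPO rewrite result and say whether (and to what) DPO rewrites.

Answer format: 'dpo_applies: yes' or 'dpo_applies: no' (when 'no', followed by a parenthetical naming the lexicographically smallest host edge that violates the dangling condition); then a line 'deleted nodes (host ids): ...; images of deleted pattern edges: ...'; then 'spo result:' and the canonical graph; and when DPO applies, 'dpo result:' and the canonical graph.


dpo_applies: no
(the rule deletes node 16, which keeps host edge (22,16,f) outside the match image — the dangling condition fails, DPO blocks; SPO proceeds and side-deletes such edges)
deleted nodes (host ids): 14, 16; images of deleted pattern edges: (16,14,f); (16,15,a); (19,7,a); (19,16,f)
spo result:
nodes: 2:c1, 4:c1, 7:app, 8:app, 11:c2, 13:app, 15:c3, 19:app, 20:c2, 22:app, 23:app
edges: (7,2,f); (7,4,a); (8,7,a); (8,7,f); (13,7,f); (13,11,a); (19,15,f); (19,23,a); (22,20,a); (23,7,a); (23,7,f)


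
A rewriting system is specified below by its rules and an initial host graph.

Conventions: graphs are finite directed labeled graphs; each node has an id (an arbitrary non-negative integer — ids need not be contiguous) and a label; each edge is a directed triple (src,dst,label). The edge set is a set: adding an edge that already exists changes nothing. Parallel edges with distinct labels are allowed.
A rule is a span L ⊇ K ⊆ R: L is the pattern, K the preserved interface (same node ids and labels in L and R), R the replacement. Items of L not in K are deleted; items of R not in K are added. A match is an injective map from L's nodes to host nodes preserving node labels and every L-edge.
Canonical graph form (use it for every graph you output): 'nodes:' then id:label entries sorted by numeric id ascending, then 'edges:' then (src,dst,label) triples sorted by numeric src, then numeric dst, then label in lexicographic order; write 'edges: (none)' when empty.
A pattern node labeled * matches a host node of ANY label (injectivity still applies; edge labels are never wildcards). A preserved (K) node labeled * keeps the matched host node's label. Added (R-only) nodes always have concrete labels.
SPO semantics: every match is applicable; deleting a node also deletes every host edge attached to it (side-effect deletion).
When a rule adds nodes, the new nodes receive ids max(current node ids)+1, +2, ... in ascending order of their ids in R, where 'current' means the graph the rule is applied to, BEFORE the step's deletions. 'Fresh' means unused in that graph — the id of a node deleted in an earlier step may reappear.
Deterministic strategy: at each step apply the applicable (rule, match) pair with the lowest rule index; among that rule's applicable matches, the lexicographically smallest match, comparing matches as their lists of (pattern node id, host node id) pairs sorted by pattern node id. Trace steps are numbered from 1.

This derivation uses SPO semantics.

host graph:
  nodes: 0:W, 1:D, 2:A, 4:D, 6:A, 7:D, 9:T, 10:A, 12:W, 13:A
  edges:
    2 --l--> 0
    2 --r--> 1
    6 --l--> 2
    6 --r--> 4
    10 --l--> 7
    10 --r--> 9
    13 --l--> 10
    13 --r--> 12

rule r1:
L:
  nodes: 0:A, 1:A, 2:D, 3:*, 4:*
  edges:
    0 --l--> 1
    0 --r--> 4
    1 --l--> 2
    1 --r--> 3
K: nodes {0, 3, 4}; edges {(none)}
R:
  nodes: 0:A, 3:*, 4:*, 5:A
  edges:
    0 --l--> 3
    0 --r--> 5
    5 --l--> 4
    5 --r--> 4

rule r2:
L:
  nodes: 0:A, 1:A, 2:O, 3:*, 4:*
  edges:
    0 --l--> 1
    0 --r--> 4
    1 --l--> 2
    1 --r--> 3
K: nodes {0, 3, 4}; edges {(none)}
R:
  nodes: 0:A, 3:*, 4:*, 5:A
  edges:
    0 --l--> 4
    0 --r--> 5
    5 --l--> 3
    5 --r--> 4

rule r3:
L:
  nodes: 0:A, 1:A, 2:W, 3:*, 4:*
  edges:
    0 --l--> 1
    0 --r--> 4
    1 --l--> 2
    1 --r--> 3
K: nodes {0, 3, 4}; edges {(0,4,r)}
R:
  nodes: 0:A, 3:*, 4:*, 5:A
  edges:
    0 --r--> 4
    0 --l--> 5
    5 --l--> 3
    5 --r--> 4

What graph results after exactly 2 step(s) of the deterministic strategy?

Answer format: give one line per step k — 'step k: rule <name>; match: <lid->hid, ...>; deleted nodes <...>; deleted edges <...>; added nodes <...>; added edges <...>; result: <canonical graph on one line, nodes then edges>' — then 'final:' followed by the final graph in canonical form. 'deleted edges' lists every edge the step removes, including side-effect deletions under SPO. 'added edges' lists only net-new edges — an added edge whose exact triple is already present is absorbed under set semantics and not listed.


step 1: rule r1; match: 0->13, 1->10, 2->7, 3->9, 4->12; deleted nodes 7, 10; deleted edges (10,7,l); (10,9,r); (13,10,l); (13,12,r); added nodes 14; added edges (13,9,l); (13,14,r); (14,12,l); (14,12,r); result: nodes: 0:W, 1:D, 2:A, 4:D, 6:A, 9:T, 12:W, 13:A, 14:A edges: (2,0,l); (2,1,r); (6,2,l); (6,4,r); (13,9,l); (13,14,r); (14,12,l); (14,12,r)
step 2: rule r3; match: 0->6, 1->2, 2->0, 3->1, 4->4; deleted nodes 0, 2; deleted edges (2,0,l); (2,1,r); (6,2,l); added nodes 15; added edges (6,15,l); (15,1,l); (15,4,r); result: nodes: 1:D, 4:D, 6:A, 9:T, 12:W, 13:A, 14:A, 15:A edges: (6,4,r); (6,15,l); (13,9,l); (13,14,r); (14,12,l); (14,12,r); (15,1,l); (15,4,r)
final:
nodes: 1:D, 4:D, 6:A, 9:T, 12:W, 13:A, 14:A, 15:A
edges: (6,4,r); (6,15,l); (13,9,l); (13,14,r); (14,12,l); (14,12,r); (15,1,l); (15,4,r)


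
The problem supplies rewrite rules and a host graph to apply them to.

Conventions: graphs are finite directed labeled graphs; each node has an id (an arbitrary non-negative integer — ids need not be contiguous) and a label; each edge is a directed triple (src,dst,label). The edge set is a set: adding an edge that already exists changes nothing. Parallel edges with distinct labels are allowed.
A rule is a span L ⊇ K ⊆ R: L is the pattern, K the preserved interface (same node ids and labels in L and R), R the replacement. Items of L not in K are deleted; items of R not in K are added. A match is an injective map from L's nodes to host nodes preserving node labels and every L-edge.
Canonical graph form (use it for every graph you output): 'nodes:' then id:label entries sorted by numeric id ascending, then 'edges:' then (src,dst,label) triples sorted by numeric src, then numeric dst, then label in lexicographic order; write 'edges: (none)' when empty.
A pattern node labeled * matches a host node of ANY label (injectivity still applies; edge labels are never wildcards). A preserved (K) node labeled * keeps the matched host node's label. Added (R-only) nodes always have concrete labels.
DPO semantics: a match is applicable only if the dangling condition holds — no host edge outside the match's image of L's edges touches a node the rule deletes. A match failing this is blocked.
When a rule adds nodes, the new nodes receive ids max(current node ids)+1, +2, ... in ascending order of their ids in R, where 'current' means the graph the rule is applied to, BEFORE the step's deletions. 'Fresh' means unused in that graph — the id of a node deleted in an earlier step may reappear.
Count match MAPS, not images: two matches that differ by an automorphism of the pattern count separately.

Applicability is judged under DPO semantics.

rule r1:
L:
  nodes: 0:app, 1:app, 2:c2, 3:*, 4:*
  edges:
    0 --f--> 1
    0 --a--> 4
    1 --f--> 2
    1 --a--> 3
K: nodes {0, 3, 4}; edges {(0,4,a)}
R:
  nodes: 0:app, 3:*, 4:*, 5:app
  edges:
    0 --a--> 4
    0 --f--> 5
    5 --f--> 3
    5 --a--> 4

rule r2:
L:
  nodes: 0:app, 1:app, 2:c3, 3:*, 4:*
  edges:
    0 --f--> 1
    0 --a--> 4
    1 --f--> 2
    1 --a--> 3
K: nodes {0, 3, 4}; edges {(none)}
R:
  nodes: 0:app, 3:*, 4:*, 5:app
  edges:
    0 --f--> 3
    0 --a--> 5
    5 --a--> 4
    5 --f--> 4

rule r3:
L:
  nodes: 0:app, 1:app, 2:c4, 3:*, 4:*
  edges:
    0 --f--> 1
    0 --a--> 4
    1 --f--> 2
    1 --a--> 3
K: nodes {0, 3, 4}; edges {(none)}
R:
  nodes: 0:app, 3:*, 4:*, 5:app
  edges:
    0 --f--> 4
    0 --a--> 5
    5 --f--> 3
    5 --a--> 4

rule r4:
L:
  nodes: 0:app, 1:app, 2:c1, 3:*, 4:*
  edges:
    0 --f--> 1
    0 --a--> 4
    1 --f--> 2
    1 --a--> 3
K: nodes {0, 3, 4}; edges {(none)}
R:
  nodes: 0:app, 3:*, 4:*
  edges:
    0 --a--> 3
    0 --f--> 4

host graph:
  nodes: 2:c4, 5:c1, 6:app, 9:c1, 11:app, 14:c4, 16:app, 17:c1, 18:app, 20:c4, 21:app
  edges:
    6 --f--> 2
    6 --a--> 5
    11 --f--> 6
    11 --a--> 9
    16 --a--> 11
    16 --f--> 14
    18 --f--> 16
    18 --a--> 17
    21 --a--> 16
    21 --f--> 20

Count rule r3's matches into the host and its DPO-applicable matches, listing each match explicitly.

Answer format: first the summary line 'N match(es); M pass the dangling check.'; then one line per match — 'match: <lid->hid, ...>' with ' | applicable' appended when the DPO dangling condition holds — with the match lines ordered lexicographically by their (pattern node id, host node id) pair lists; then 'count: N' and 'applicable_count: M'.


2 match(es); 1 pass the dangling check.
match: 0->11, 1->6, 2->2, 3->5, 4->9 | applicable
match: 0->18, 1->16, 2->14, 3->11, 4->17
count: 2
applicable_count: 1


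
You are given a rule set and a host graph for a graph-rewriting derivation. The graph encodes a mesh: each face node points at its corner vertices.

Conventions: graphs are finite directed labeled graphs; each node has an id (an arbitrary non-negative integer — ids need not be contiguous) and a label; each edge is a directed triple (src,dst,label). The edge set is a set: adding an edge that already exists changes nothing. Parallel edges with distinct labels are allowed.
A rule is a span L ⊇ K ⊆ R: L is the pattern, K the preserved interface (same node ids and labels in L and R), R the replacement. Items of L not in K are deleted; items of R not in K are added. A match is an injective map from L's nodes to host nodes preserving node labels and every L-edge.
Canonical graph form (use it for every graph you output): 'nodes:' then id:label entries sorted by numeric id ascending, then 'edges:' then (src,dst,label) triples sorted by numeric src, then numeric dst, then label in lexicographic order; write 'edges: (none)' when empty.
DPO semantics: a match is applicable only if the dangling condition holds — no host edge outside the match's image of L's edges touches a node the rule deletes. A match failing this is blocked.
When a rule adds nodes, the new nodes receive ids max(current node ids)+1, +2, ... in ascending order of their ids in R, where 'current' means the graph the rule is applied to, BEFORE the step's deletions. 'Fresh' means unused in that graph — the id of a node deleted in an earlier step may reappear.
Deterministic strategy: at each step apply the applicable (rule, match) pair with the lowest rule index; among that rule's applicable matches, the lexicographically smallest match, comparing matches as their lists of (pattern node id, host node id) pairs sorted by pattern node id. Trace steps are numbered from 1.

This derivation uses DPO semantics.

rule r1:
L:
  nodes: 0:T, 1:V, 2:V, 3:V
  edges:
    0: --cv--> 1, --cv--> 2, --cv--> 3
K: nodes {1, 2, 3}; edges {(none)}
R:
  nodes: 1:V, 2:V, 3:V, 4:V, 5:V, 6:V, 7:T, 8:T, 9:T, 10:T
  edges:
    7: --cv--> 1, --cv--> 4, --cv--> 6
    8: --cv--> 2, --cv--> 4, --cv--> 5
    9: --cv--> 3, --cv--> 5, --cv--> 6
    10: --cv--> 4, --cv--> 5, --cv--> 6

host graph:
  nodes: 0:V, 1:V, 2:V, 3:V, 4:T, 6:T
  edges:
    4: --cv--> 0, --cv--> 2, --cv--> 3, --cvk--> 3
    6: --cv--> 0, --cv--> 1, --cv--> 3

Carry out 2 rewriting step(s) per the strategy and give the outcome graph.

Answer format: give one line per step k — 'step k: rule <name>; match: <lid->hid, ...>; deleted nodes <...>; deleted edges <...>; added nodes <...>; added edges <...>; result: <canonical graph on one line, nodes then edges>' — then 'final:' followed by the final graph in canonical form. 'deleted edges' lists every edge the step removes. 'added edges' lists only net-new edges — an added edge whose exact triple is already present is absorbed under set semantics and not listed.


step 1: rule r1; match: 0->6, 1->0, 2->1, 3->3; deleted nodes 6; deleted edges (6,0,cv); (6,1,cv); (6,3,cv); added nodes 7, 8, 9, 10, 11, 12, 13; added edges (10,0,cv); (10,7,cv); (10,9,cv); (11,1,cv); (11,7,cv); (11,8,cv); (12,3,cv); (12,8,cv); (12,9,cv); (13,7,cv); (13,8,cv); (13,9,cv); result: nodes: 0:V, 1:V, 2:V, 3:V, 4:T, 7:V, 8:V, 9:V, 10:T, 11:T, 12:T, 13:T edges: (4,0,cv); (4,2,cv); (4,3,cv); (4,3,cvk); (10,0,cv); (10,7,cv); (10,9,cv); (11,1,cv); (11,7,cv); (11,8,cv); (12,3,cv); (12,8,cv); (12,9,cv); (13,7,cv); (13,8,cv); (13,9,cv)
step 2: rule r1; match: 0->10, 1->0, 2->7, 3->9; deleted nodes 10; deleted edges (10,0,cv); (10,7,cv); (10,9,cv); added nodes 14, 15, 16, 17, 18, 19, 20; added edges (17,0,cv); (17,14,cv); (17,16,cv); (18,7,cv); (18,14,cv); (18,15,cv); (19,9,cv); (19,15,cv); (19,16,cv); (20,14,cv); (20,15,cv); (20,16,cv); result: nodes: 0:V, 1:V, 2:V, 3:V, 4:T, 7:V, 8:V, 9:V, 11:T, 12:T, 13:T, 14:V, 15:V, 16:V, 17:T, 18:T, 19:T, 20:T edges: (4,0,cv); (4,2,cv); (4,3,cv); (4,3,cvk); (11,1,cv); (11,7,cv); (11,8,cv); (12,3,cv); (12,8,cv); (12,9,cv); (13,7,cv); (13,8,cv); (13,9,cv); (17,0,cv); (17,14,cv); (17,16,cv); (18,7,cv); (18,14,cv); (18,15,cv); (19,9,cv); (19,15,cv); (19,16,cv); (20,14,cv); (20,15,cv); (20,16,cv)
final:
nodes: 0:V, 1:V, 2:V, 3:V, 4:T, 7:V, 8:V, 9:V, 11:T, 12:T, 13:T, 14:V, 15:V, 16:V, 17:T, 18:T, 19:T, 20:T
edges: (4,0,cv); (4,2,cv); (4,3,cv); (4,3,cvk); (11,1,cv); (11,7,cv); (11,8,cv); (12,3,cv); (12,8,cv); (12,9,cv); (13,7,cv); (13,8,cv); (13,9,cv); (17,0,cv); (17,14,cv); (17,16,cv); (18,7,cv); (18,14,cv); (18,15,cv); (19,9,cv); (19,15,cv); (19,16,cv); (20,14,cv); (20,15,cv); (20,16,cv)


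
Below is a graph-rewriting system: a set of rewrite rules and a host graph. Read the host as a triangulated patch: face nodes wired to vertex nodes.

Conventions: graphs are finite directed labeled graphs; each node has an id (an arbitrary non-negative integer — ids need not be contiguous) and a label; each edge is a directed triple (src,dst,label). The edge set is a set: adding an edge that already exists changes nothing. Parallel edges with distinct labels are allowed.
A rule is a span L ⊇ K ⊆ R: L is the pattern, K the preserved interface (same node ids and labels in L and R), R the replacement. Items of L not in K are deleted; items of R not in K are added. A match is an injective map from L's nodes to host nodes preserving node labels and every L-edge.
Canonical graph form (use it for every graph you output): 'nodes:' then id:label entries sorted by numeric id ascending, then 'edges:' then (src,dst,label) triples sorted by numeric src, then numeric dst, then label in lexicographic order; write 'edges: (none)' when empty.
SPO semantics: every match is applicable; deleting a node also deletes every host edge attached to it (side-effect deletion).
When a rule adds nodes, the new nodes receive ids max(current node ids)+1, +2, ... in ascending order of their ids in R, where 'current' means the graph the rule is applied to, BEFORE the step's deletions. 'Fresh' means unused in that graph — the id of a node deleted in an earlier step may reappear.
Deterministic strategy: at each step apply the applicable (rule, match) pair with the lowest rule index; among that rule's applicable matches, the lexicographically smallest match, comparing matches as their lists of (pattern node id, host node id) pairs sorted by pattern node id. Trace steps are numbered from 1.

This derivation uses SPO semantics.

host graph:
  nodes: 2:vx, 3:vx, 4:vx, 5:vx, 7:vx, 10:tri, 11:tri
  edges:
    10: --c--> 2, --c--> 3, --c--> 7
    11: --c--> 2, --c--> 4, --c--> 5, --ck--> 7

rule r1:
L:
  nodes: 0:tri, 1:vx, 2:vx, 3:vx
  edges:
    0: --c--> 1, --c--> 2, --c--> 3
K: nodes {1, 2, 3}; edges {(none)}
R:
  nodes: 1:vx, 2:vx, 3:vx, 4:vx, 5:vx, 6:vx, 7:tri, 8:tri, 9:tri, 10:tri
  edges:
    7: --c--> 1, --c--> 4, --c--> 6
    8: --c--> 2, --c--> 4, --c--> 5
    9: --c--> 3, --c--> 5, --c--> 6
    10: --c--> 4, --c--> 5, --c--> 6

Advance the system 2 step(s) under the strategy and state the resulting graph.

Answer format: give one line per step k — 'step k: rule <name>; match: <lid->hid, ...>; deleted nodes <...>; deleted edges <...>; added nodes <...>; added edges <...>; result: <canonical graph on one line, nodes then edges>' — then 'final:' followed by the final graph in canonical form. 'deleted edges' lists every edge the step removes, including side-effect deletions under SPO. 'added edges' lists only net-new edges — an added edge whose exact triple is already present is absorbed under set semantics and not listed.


step 1: rule r1; match: 0->10, 1->2, 2->3, 3->7; deleted nodes 10; deleted edges (10,2,c); (10,3,c); (10,7,c); added nodes 12, 13, 14, 15, 16, 17, 18; added edges (15,2,c); (15,12,c); (15,14,c); (16,3,c); (16,12,c); (16,13,c); (17,7,c); (17,13,c); (17,14,c); (18,12,c); (18,13,c); (18,14,c); result: nodes: 2:vx, 3:vx, 4:vx, 5:vx, 7:vx, 11:tri, 12:vx, 13:vx, 14:vx, 15:tri, 16:tri, 17:tri, 18:tri edges: (11,2,c); (11,4,c); (11,5,c); (11,7,ck); (15,2,c); (15,12,c); (15,14,c); (16,3,c); (16,12,c); (16,13,c); (17,7,c); (17,13,c); (17,14,c); (18,12,c); (18,13,c); (18,14,c)
step 2: rule r1; match: 0->11, 1->2, 2->4, 3->5; deleted nodes 11; deleted edges (11,2,c); (11,4,c); (11,5,c); (11,7,ck); added nodes 19, 20, 21, 22, 23, 24, 25; added edges (22,2,c); (22,19,c); (22,21,c); (23,4,c); (23,19,c); (23,20,c); (24,5,c); (24,20,c); (24,21,c); (25,19,c); (25,20,c); (25,21,c); result: nodes: 2:vx, 3:vx, 4:vx, 5:vx, 7:vx, 12:vx, 13:vx, 14:vx, 15:tri, 16:tri, 17:tri, 18:tri, 19:vx, 20:vx, 21:vx, 22:tri, 23:tri, 24:tri, 25:tri edges: (15,2,c); (15,12,c); (15,14,c); (16,3,c); (16,12,c); (16,13,c); (17,7,c); (17,13,c); (17,14,c); (18,12,c); (18,13,c); (18,14,c); (22,2,c); (22,19,c); (22,21,c); (23,4,c); (23,19,c); (23,20,c); (24,5,c); (24,20,c); (24,21,c); (25,19,c); (25,20,c); (25,21,c)
final:
nodes: 2:vx, 3:vx, 4:vx, 5:vx, 7:vx, 12:vx, 13:vx, 14:vx, 15:tri, 16:tri, 17:tri, 18:tri, 19:vx, 20:vx, 21:vx, 22:tri, 23:tri, 24:tri, 25:tri
edges: (15,2,c); (15,12,c); (15,14,c); (16,3,c); (16,12,c); (16,13,c); (17,7,c); (17,13,c); (17,14,c); (18,12,c); (18,13,c); (18,14,c); (22,2,c); (22,19,c); (22,21,c); (23,4,c); (23,19,c); (23,20,c); (24,5,c); (24,20,c); (24,21,c); (25,19,c); (25,20,c); (25,21,c)


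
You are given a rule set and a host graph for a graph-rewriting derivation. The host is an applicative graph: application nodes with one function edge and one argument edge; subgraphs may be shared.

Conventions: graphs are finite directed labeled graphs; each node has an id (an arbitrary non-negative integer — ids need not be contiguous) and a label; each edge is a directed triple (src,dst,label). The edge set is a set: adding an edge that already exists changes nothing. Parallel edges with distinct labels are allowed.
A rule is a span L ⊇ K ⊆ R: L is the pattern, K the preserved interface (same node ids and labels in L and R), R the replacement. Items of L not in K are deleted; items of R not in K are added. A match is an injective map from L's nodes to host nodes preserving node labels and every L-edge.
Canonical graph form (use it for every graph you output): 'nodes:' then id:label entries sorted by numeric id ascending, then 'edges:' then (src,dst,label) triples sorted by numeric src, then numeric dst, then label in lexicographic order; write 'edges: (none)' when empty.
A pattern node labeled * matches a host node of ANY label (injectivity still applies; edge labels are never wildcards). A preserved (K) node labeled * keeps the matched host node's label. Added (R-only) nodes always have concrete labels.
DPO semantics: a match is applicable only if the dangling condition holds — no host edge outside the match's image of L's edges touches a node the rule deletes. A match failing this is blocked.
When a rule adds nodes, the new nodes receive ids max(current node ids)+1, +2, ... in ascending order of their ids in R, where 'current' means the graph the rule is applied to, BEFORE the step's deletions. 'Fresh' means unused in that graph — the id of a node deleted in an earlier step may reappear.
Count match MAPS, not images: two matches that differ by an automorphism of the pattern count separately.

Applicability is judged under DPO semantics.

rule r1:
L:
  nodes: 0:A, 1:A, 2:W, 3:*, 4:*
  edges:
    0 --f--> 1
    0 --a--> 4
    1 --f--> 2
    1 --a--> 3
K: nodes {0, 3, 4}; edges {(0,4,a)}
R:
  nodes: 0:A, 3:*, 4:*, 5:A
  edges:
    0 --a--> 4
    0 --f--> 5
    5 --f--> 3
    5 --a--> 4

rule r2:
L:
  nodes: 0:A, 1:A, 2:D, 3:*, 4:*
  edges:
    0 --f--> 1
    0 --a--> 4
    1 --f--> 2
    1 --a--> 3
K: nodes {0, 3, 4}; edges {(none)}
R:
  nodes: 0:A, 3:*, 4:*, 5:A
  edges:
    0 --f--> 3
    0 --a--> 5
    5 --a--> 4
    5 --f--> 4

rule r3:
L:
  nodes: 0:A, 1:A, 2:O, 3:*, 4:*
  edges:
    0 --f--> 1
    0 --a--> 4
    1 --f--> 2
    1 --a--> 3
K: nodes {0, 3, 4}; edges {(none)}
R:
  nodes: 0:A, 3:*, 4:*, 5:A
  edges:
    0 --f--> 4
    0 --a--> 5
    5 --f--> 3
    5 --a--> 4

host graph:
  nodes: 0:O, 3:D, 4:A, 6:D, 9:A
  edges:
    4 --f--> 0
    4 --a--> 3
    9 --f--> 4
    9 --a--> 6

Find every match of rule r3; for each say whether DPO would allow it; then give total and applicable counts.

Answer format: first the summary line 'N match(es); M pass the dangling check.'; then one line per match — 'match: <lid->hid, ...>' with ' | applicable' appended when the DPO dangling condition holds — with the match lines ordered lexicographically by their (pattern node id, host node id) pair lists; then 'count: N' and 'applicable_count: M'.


1 match(es); 1 pass the dangling check.
match: 0->9, 1->4, 2->0, 3->3, 4->6 | applicable
count: 1
applicable_count: 1


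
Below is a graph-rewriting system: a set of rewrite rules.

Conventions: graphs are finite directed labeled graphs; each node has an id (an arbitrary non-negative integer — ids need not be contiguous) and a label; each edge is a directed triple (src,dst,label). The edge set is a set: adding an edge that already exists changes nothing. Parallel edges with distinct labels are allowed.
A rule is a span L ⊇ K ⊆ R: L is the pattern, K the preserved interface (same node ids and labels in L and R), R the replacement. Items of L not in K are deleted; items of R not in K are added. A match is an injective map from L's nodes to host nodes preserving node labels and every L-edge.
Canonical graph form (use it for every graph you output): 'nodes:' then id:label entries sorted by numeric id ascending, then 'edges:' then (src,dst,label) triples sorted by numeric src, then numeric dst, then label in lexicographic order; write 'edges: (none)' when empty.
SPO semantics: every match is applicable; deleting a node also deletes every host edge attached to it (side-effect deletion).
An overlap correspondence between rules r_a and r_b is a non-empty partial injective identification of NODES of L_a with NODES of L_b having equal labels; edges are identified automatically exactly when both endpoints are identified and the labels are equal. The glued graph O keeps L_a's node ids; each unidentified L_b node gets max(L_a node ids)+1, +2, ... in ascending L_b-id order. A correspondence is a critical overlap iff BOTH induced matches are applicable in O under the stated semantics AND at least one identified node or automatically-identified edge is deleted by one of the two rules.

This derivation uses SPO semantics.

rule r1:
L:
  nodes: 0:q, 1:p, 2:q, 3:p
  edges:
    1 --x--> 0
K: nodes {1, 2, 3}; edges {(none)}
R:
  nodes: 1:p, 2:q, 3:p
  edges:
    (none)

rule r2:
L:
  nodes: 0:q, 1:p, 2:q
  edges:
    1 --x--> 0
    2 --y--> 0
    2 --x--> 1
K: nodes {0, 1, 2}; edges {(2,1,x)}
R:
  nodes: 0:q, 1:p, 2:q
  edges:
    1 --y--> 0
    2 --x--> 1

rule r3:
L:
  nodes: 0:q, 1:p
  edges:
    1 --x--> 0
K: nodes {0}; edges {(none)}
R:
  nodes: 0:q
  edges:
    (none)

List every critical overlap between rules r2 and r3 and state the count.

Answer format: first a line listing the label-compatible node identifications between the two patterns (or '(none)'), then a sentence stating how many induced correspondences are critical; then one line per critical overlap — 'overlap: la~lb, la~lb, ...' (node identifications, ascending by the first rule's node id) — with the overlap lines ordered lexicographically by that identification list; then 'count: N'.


label-compatible node identifications between L(r2) and L(r3): 0~0, 1~1, 2~0
3 of the induced correspondences are critical overlaps of r2 and r3.
overlap: 0~0, 1~1
overlap: 1~1
overlap: 1~1, 2~0
count: 3


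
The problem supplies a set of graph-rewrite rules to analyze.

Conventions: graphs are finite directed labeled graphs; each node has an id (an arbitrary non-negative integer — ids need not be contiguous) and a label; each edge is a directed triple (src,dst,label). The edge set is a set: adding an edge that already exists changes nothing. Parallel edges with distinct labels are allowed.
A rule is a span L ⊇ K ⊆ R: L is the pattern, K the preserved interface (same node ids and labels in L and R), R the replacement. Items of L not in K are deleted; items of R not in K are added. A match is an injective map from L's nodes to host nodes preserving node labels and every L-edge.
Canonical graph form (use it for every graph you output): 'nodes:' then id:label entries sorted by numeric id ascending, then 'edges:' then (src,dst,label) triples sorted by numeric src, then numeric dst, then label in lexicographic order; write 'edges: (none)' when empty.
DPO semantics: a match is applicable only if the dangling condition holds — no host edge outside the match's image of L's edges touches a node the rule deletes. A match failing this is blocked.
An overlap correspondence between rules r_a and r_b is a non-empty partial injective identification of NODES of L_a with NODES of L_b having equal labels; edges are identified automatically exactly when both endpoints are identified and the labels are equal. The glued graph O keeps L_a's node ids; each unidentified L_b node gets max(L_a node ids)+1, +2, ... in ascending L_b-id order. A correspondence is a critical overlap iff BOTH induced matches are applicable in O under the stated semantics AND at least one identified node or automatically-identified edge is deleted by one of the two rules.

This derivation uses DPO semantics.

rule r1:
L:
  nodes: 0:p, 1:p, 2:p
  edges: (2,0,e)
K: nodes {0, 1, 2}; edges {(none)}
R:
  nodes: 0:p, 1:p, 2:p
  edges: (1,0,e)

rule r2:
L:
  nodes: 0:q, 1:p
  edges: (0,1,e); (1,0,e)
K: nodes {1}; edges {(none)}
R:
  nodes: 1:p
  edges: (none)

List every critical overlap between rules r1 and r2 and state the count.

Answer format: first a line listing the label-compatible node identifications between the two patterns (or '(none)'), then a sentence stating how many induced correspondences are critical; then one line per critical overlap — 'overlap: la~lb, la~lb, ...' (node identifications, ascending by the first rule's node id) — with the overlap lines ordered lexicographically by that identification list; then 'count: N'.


label-compatible node identifications between L(r1) and L(r2): 0~1, 1~1, 2~1
0 of the induced correspondences are critical overlaps of r1 and r2.
count: 0


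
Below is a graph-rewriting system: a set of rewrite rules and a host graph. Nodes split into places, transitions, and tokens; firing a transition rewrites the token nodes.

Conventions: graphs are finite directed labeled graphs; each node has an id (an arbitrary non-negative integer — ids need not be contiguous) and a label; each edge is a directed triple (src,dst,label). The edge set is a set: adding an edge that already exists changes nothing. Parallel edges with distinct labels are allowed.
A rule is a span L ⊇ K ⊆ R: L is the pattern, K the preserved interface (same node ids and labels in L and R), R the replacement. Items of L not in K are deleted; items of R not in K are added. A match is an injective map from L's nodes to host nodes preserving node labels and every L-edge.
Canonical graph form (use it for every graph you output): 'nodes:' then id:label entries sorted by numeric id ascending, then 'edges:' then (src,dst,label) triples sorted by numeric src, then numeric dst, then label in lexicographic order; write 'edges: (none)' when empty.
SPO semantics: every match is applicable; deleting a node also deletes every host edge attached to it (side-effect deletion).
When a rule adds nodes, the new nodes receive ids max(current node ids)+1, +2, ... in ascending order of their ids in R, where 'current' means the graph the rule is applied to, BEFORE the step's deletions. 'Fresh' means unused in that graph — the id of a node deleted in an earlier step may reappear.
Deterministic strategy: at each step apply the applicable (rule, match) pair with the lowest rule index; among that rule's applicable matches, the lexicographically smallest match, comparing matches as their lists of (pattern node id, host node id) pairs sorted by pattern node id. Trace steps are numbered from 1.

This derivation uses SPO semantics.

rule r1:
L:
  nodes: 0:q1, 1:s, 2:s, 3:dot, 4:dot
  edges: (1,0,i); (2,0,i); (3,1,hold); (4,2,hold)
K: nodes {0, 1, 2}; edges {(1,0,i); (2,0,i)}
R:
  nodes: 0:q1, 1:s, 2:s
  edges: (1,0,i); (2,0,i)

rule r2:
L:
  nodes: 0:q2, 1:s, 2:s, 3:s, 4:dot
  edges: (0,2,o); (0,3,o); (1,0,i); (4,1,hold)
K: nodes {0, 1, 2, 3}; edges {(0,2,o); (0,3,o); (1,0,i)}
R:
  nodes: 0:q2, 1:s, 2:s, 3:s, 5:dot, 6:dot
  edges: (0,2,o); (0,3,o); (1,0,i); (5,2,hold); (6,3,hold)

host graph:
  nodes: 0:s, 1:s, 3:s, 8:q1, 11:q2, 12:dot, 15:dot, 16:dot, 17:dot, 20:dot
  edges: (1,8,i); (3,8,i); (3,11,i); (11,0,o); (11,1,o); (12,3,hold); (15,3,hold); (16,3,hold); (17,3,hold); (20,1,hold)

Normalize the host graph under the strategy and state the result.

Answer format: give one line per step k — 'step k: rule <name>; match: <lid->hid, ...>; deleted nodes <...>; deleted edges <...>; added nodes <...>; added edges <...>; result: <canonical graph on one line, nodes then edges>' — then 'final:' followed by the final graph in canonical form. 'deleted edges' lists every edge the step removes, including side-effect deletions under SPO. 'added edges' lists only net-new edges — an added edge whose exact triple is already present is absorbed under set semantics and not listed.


step 1: rule r1; match: 0->8, 1->1, 2->3, 3->20, 4->12; deleted nodes 12, 20; deleted edges (12,3,hold); (20,1,hold); added nodes (none); added edges (none); result: nodes: 0:s, 1:s, 3:s, 8:q1, 11:q2, 15:dot, 16:dot, 17:dot edges: (1,8,i); (3,8,i); (3,11,i); (11,0,o); (11,1,o); (15,3,hold); (16,3,hold); (17,3,hold)
step 2: rule r2; match: 0->11, 1->3, 2->0, 3->1, 4->15; deleted nodes 15; deleted edges (15,3,hold); added nodes 18, 19; added edges (18,0,hold); (19,1,hold); result: nodes: 0:s, 1:s, 3:s, 8:q1, 11:q2, 16:dot, 17:dot, 18:dot, 19:dot edges: (1,8,i); (3,8,i); (3,11,i); (11,0,o); (11,1,o); (16,3,hold); (17,3,hold); (18,0,hold); (19,1,hold)
step 3: rule r1; match: 0->8, 1->1, 2->3, 3->19, 4->16; deleted nodes 16, 19; deleted edges (16,3,hold); (19,1,hold); added nodes (none); added edges (none); result: nodes: 0:s, 1:s, 3:s, 8:q1, 11:q2, 17:dot, 18:dot edges: (1,8,i); (3,8,i); (3,11,i); (11,0,o); (11,1,o); (17,3,hold); (18,0,hold)
step 4: rule r2; match: 0->11, 1->3, 2->0, 3->1, 4->17; deleted nodes 17; deleted edges (17,3,hold); added nodes 19, 20; added edges (19,0,hold); (20,1,hold); result: nodes: 0:s, 1:s, 3:s, 8:q1, 11:q2, 18:dot, 19:dot, 20:dot edges: (1,8,i); (3,8,i); (3,11,i); (11,0,o); (11,1,o); (18,0,hold); (19,0,hold); (20,1,hold)
final:
nodes: 0:s, 1:s, 3:s, 8:q1, 11:q2, 18:dot, 19:dot, 20:dot
edges: (1,8,i); (3,8,i); (3,11,i); (11,0,o); (11,1,o); (18,0,hold); (19,0,hold); (20,1,hold)


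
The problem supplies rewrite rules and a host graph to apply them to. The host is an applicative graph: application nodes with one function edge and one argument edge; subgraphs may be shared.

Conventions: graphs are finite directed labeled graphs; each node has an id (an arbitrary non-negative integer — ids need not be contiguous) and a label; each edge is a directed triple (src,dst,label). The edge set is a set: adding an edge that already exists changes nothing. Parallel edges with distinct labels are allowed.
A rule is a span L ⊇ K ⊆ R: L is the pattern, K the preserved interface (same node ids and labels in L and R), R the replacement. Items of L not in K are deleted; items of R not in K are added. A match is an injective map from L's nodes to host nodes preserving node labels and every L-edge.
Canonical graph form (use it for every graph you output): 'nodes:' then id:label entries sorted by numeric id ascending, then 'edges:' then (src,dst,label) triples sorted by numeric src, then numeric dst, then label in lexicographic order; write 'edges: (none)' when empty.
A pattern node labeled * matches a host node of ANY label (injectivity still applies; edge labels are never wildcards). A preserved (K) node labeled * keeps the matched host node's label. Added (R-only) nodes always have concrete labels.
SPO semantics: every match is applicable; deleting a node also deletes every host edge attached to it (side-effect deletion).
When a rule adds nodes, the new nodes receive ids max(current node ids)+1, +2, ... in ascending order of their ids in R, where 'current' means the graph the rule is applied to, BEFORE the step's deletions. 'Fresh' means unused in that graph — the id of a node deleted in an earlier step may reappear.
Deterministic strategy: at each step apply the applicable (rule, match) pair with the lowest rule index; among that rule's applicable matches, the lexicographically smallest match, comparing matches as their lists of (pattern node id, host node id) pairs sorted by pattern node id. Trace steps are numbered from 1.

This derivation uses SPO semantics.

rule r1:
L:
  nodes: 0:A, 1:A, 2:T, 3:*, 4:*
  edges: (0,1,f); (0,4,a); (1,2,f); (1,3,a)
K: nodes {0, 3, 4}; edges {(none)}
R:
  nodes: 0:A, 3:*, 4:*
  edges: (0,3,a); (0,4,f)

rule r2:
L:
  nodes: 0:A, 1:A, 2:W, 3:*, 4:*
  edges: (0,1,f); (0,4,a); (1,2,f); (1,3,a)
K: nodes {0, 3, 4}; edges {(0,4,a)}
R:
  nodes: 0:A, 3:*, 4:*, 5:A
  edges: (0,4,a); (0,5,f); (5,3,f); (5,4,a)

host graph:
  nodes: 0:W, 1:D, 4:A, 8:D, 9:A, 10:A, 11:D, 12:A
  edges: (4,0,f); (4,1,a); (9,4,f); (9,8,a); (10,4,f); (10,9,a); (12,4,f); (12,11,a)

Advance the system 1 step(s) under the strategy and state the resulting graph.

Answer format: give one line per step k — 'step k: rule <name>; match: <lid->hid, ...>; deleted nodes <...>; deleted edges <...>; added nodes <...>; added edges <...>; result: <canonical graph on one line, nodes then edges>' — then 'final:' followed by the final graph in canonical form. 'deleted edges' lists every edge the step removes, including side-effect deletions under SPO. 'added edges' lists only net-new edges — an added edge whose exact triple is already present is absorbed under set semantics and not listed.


step 1: rule r2; match: 0->9, 1->4, 2->0, 3->1, 4->8; deleted nodes 0, 4; deleted edges (4,0,f); (4,1,a); (9,4,f); (10,4,f); (12,4,f); added nodes 13; added edges (9,13,f); (13,1,f); (13,8,a); result: nodes: 1:D, 8:D, 9:A, 10:A, 11:D, 12:A, 13:A edges: (9,8,a); (9,13,f); (10,9,a); (12,11,a); (13,1,f); (13,8,a)
final:
nodes: 1:D, 8:D, 9:A, 10:A, 11:D, 12:A, 13:A
edges: (9,8,a); (9,13,f); (10,9,a); (12,11,a); (13,1,f); (13,8,a)
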